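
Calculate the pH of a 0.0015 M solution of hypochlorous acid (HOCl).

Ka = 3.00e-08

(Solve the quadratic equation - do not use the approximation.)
pH = 5.17

x² + Ka×x - Ka×C = 0. Using quadratic formula: [H⁺] = 6.6932e-06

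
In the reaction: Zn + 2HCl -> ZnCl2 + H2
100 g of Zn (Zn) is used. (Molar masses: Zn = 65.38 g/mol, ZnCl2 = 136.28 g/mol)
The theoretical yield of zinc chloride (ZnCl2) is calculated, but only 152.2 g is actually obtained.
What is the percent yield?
Moles of Zn = 100 g ÷ 65.38 g/mol = 1.52952 mol
Mole ratio: 1 mol ZnCl2 / 1 mol Zn
Moles of ZnCl2 = 1.52952 × (1/1) = 1.52952 mol
Theoretical yield = 1.52952 mol × 136.28 g/mol = 208.44 g
Actual yield = 152.2 g
Percent yield = (152.2 / 208.44) × 100% = 73.0%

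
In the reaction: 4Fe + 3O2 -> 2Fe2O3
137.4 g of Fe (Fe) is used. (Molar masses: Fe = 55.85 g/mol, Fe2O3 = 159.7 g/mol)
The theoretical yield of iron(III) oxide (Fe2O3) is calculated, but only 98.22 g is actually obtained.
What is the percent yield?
Moles of Fe = 137.4 g ÷ 55.85 g/mol = 2.46016 mol
Mole ratio: 2 mol Fe2O3 / 4 mol Fe
Moles of Fe2O3 = 2.46016 × (2/4) = 1.23008 mol
Theoretical yield = 1.23008 mol × 159.7 g/mol = 196.44 g
Actual yield = 98.22 g
Percent yield = (98.22 / 196.44) × 100% = 50.0%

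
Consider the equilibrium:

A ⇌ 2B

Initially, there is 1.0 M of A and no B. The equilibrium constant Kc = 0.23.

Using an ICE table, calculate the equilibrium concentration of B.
[B] = 0.426 M

ICE: [A] = 1.0 − x, [B] = 2x.
Kc = (2x)²/(1.0 − x) = 0.23 ⇒ 4x² + 0.23x − 0.23 = 0.
x = (−0.23 + √(0.23² + 4·4·0.23))/(2·4) = (−0.23 + √3.7329)/8 = 0.21276.
[B] = 2x = 0.426 M.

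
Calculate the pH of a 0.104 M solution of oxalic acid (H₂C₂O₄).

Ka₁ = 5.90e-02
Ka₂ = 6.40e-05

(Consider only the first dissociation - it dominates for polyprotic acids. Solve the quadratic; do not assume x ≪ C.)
pH = 1.27

x² + Ka₁·x − Ka₁·C = 0 with Ka₁ = 5.90e-02, C = 0.104.
x = (−Ka₁ + √(Ka₁² + 4·Ka₁·C))/2 = 5.4203e-02 M, so pH = 1.27.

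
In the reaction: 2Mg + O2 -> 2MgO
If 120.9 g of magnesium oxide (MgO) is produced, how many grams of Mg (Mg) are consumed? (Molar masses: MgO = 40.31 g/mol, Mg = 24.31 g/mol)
Moles of MgO = 120.9 g ÷ 40.31 g/mol = 2.99926 mol
Mole ratio: 2 mol Mg / 2 mol MgO
Moles of Mg = 2.99926 × (2/2) = 2.99926 mol
Mass of Mg = 2.99926 mol × 24.31 g/mol = 72.91 g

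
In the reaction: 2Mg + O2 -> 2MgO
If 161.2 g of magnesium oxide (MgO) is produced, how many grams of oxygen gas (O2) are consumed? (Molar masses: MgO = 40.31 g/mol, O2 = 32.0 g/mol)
Moles of MgO = 161.2 g ÷ 40.31 g/mol = 3.99901 mol
Mole ratio: 1 mol O2 / 2 mol MgO
Moles of O2 = 3.99901 × (1/2) = 1.9995 mol
Mass of O2 = 1.9995 mol × 32.0 g/mol = 63.98 g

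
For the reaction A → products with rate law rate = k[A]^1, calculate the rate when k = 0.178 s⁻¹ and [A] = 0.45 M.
0.0801 M/s

rate = k·[A]^1 = 0.178·(0.45)^1 = 0.178·0.45 = 0.0801 M/s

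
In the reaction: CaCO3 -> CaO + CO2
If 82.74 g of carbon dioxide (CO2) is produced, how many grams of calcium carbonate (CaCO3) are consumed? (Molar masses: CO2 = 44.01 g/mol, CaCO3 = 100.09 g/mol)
Moles of CO2 = 82.74 g ÷ 44.01 g/mol = 1.88003 mol
Mole ratio: 1 mol CaCO3 / 1 mol CO2
Moles of CaCO3 = 1.88003 × (1/1) = 1.88003 mol
Mass of CaCO3 = 1.88003 mol × 100.09 g/mol = 188.2 g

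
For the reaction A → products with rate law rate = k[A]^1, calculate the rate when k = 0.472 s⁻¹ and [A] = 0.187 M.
0.08826 M/s

rate = k·[A]^1 = 0.472·(0.187)^1 = 0.472·0.187 = 0.08826 M/s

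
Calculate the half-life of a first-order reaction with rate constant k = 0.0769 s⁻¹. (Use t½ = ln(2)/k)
9.01 s

t½ = ln(2)/k = 0.6931/0.0769 = 9.01 s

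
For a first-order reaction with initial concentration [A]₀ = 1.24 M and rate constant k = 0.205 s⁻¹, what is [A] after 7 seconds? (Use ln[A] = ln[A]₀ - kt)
0.2953 M

ln[A] = ln[A]₀ - k·t = ln(1.24) - (0.205)·(7) = 0.2151 - 1.4350 = -1.2199
[A] = e^(-1.2199) = 0.2953 M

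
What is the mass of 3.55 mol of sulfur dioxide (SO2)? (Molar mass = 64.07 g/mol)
Mass = 3.55 mol × 64.07 g/mol = 227.4 g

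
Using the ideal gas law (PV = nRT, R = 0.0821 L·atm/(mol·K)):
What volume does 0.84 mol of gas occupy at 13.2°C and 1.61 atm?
T = 13.2°C + 273.15 = 286.35 K
V = nRT/P = (0.84 × 0.0821 × 286.35) / 1.61
V = 12.27 L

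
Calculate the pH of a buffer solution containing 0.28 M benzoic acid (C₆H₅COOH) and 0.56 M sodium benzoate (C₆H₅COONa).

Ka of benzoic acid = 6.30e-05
pH = 4.50

pKa = -log(6.30e-05) = 4.20. pH = pKa + log([A⁻]/[HA]) = 4.20 + log(0.56/0.28)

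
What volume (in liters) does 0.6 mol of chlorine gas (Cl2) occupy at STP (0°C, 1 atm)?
At STP, 1 mol of gas occupies 22.4 L
Volume = 0.6 mol × 22.4 L/mol = 13.44 L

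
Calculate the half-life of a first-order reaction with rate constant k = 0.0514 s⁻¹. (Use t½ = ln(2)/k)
13.49 s

t½ = ln(2)/k = 0.6931/0.0514 = 13.49 s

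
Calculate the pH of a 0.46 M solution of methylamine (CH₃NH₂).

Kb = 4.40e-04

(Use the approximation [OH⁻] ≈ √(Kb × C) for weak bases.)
pH = 12.15

[OH⁻] = √(Kb × C) = √(4.40e-04 × 0.46) = 1.4227e-02. pOH = 1.85, pH = 14 - pOH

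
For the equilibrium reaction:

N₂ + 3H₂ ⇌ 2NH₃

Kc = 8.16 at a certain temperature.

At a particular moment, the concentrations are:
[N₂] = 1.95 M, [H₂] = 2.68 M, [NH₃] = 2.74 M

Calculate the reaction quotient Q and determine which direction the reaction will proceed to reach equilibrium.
Q = 0.200, Q < K, reaction proceeds forward (toward products)

Q = ([NH₃]^2) / ([N₂] × [H₂]^3)
  = ((2.74)^2) / ((1.95)·(2.68)^3) = 7.5076/37.535 = 0.2
Since Q = 0.2 < Kc = 8.16, the reaction proceeds forward (toward products) to reach equilibrium.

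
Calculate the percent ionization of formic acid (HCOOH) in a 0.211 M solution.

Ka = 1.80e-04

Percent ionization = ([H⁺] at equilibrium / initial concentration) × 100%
Percent ionization = 2.88%

Let x = [H⁺]. Ka = x²/(C - x) ⇒ x² + (1.80e-04)x - (1.80e-04)(0.211) = 0. x = 6.0734e-03. Percent = (6.0734e-03/0.211) × 100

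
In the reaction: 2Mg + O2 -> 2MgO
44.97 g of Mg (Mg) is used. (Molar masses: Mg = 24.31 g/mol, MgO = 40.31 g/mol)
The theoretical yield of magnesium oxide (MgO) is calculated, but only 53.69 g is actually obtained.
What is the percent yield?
Moles of Mg = 44.97 g ÷ 24.31 g/mol = 1.84986 mol
Mole ratio: 2 mol MgO / 2 mol Mg
Moles of MgO = 1.84986 × (2/2) = 1.84986 mol
Theoretical yield = 1.84986 mol × 40.31 g/mol = 74.568 g
Actual yield = 53.69 g
Percent yield = (53.69 / 74.568) × 100% = 72.0%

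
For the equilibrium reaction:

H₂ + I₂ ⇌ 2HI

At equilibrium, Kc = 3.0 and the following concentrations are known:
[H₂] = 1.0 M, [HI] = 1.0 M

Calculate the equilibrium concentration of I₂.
[I₂] = 0.3333 M

Kc = ([HI]^2) / ([H₂] × [I₂]) = 3.0
[I₂]^1 = (product terms)/(Kc · other reactant terms) = 1 / (3.0 · 1) = 0.33333
[I₂] = 0.3333 M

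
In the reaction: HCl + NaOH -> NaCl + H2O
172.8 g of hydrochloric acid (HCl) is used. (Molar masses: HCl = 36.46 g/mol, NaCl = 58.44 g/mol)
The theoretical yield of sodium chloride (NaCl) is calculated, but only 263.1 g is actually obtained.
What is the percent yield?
Moles of HCl = 172.8 g ÷ 36.46 g/mol = 4.73944 mol
Mole ratio: 1 mol NaCl / 1 mol HCl
Moles of NaCl = 4.73944 × (1/1) = 4.73944 mol
Theoretical yield = 4.73944 mol × 58.44 g/mol = 276.97 g
Actual yield = 263.1 g
Percent yield = (263.1 / 276.97) × 100% = 95.0%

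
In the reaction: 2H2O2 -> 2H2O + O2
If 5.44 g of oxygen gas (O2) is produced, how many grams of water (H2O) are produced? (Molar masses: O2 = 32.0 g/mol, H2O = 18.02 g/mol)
Moles of O2 = 5.44 g ÷ 32.0 g/mol = 0.17 mol
Mole ratio: 2 mol H2O / 1 mol O2
Moles of H2O = 0.17 × (2/1) = 0.34 mol
Mass of H2O = 0.34 mol × 18.02 g/mol = 6.127 g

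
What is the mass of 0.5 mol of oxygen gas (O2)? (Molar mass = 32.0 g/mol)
Mass = 0.5 mol × 32.0 g/mol = 16 g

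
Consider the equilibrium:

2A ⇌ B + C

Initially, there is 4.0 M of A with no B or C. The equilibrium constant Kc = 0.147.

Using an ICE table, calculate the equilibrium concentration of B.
[B] = 0.868 M

ICE: [A] = 4.0 − 2x, [B] = [C] = x.
Kc = x²/(4.0 − 2x)² = 0.147 ⇒ √Kc = x/(4.0 − 2x).
x = √0.147·4.0/(1 + 2√0.147) = 0.38341·4.0/1.7668 = 0.86802.
[B] = x = 0.868 M.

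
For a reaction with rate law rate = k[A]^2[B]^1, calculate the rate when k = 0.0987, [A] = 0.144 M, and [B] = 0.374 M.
0.0007654 M/s

rate = k·[A]^2·[B]^1 = 0.0987·(0.144)^2·(0.374)^1 = 0.0987·0.020736·0.374 = 0.0007654 M/s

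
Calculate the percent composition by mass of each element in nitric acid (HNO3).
H: 1.60%, N: 22.23%, O: 76.17%

Molar mass of HNO3 = 63.02 g/mol
% H = (1 × 1.008) / 63.02 × 100% = 1.008 / 63.02 × 100% = 1.60%
% N = (1 × 14.01) / 63.02 × 100% = 14.01 / 63.02 × 100% = 22.23%
% O = (3 × 16.0) / 63.02 × 100% = 48 / 63.02 × 100% = 76.17%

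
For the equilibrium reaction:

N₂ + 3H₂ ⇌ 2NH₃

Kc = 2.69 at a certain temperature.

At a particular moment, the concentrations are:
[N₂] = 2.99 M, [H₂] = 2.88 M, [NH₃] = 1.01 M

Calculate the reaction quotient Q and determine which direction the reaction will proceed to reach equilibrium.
Q = 0.014, Q < K, reaction proceeds forward (toward products)

Q = ([NH₃]^2) / ([N₂] × [H₂]^3)
  = ((1.01)^2) / ((2.99)·(2.88)^3) = 1.0201/71.425 = 0.01428
Since Q = 0.01428 < Kc = 2.69, the reaction proceeds forward (toward products) to reach equilibrium.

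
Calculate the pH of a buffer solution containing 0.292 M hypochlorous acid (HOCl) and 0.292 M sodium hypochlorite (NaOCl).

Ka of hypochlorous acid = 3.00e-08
pH = 7.52

pKa = -log(3.00e-08) = 7.52. pH = pKa + log([A⁻]/[HA]) = 7.52 + log(0.292/0.292)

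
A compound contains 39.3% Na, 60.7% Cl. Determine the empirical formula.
Moles of Na = 39.3 g / 22.99 g/mol = 1.709 mol
Moles of Cl = 60.7 g / 35.45 g/mol = 1.712 mol

Smallest moles = 1.709
Divide all by smallest:
Na: 1.709 / 1.709 = 1.00
Cl: 1.712 / 1.709 = 1.00

Empirical formula: NaCl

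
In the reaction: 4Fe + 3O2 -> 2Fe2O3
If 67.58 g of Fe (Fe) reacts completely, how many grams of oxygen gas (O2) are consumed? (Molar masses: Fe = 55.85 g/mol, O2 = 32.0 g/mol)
Moles of Fe = 67.58 g ÷ 55.85 g/mol = 1.21003 mol
Mole ratio: 3 mol O2 / 4 mol Fe
Moles of O2 = 1.21003 × (3/4) = 0.90752 mol
Mass of O2 = 0.90752 mol × 32.0 g/mol = 29.04 g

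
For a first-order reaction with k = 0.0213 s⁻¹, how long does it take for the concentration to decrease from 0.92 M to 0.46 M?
32.54 s

From ln[A] = ln[A]₀ - k·t: t = ln([A]₀/[A])/k = ln(0.92/0.46)/0.0213 = ln(2.0000)/0.0213 = 0.6931/0.0213 = 32.54 s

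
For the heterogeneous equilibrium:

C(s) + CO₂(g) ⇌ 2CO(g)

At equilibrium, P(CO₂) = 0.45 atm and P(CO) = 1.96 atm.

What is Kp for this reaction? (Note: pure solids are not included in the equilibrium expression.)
K_p = 8.537

Solid C is excluded.
Kp = P(CO)²/P(CO₂) = (1.96)²/0.45 = 3.842/0.45 = 8.537.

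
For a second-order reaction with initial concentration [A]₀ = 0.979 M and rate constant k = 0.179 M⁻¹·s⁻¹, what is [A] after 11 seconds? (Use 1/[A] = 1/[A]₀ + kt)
0.3344 M

1/[A] = 1/[A]₀ + k·t = 1/0.979 + (0.179)·(11) = 1.0215 + 1.9690 = 2.9905
[A] = 1/2.9905 = 0.3344 M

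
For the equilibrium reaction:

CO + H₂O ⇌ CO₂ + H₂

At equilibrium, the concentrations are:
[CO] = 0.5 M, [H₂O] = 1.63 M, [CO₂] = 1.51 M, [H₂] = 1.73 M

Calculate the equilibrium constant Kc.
K_c = 3.2053

Kc = ([CO₂] × [H₂]) / ([CO] × [H₂O])
   = ((1.51)·(1.73)) / ((0.5)·(1.63))
   = 2.6123 / 0.815 = 3.2053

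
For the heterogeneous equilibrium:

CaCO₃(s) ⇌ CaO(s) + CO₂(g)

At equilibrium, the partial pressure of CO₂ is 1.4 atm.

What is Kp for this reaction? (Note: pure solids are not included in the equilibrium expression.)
K_p = 1.4

Solids (CaCO₃, CaO) have activity 1 and are excluded.
Kp = P(CO₂) = 1.4.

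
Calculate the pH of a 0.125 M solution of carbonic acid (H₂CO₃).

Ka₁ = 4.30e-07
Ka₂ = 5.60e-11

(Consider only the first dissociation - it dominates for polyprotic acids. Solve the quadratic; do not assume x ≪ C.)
pH = 3.64

x² + Ka₁·x − Ka₁·C = 0 with Ka₁ = 4.30e-07, C = 0.125.
x = (−Ka₁ + √(Ka₁² + 4·Ka₁·C))/2 = 2.3163e-04 M, so pH = 3.64.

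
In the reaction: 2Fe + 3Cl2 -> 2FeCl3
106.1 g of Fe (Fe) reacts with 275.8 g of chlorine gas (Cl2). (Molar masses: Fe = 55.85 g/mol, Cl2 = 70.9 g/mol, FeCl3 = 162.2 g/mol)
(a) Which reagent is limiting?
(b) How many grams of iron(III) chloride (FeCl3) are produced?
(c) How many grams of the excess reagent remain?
(a) Fe, (b) 308.1 g, (c) 73.76 g

Moles of Fe = 106.1 g ÷ 55.85 g/mol = 1.89973 mol
Moles of Cl2 = 275.8 g ÷ 70.9 g/mol = 3.88999 mol
Moles ÷ coefficient: Fe: 1.89973/2 = 0.9499, Cl2: 3.88999/3 = 1.297
(a) Fe has the smaller value, so Fe is the limiting reagent.
(b) Moles of FeCl3 = 1.89973 mol Fe × (2/2) = 1.89973 mol; mass = 1.89973 mol × 162.2 g/mol = 308.1 g
(c) Cl2 consumed = 1.89973 × (3/2) = 2.8496 mol; remaining = 3.88999 − 2.8496 = 1.04039 mol; mass = 1.04039 mol × 70.9 g/mol = 73.76 g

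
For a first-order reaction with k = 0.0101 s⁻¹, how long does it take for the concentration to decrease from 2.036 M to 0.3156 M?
184.58 s

From ln[A] = ln[A]₀ - k·t: t = ln([A]₀/[A])/k = ln(2.036/0.3156)/0.0101 = ln(6.4512)/0.0101 = 1.8643/0.0101 = 184.58 s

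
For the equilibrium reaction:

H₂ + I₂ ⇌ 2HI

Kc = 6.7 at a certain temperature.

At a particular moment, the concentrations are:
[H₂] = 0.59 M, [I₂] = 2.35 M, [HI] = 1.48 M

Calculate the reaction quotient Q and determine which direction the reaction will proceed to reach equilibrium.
Q = 1.580, Q < K, reaction proceeds forward (toward products)

Q = ([HI]^2) / ([H₂] × [I₂])
  = ((1.48)^2) / ((0.59)·(2.35)) = 2.1904/1.3865 = 1.58
Since Q = 1.58 < Kc = 6.7, the reaction proceeds forward (toward products) to reach equilibrium.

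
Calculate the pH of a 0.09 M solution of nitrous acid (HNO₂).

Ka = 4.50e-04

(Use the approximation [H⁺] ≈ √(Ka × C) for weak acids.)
pH = 2.20

[H⁺] = √(Ka × C) = √(4.50e-04 × 0.09) = 6.3640e-03. pH = -log(6.3640e-03)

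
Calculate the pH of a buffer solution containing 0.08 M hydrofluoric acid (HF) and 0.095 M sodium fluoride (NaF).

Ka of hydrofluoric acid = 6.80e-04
pH = 3.24

pKa = -log(6.80e-04) = 3.17. pH = pKa + log([A⁻]/[HA]) = 3.17 + log(0.095/0.08)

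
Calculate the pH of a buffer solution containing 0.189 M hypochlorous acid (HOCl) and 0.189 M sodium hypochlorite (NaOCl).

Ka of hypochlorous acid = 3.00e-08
pH = 7.52

pKa = -log(3.00e-08) = 7.52. pH = pKa + log([A⁻]/[HA]) = 7.52 + log(0.189/0.189)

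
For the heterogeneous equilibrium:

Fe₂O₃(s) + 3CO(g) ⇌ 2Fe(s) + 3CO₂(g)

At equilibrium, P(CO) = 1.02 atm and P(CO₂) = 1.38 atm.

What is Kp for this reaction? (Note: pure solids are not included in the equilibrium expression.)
K_p = 2.476

Solids (Fe₂O₃, Fe) are excluded.
Kp = P(CO₂)³/P(CO)³ = (1.38)³/(1.02)³ = 2.628/1.061 = 2.476.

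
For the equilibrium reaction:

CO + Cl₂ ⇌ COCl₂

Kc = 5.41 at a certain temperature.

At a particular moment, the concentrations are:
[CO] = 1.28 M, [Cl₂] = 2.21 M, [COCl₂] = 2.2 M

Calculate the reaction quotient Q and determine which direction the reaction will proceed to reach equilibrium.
Q = 0.778, Q < K, reaction proceeds forward (toward products)

Q = ([COCl₂]) / ([CO] × [Cl₂])
  = ((2.2)) / ((1.28)·(2.21)) = 2.2/2.8288 = 0.7777
Since Q = 0.7777 < Kc = 5.41, the reaction proceeds forward (toward products) to reach equilibrium.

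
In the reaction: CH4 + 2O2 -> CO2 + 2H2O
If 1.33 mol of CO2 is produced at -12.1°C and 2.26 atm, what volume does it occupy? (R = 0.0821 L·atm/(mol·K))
T = -12.1°C + 273.15 = 261.05 K
V = nRT/P = (1.33 × 0.0821 × 261.05) / 2.26
V = 12.61 L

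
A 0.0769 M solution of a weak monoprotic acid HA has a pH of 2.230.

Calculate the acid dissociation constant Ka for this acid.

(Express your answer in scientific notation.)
K_a = 4.88e-04

[H⁺] = 10^(−pH) = 10^(−2.230) = 5.888e-03 M. For HA ⇌ H⁺ + A⁻, Ka = x²/(C − x) = (5.888e-03)²/(0.0769 − 5.888e-03) = 4.88e-04.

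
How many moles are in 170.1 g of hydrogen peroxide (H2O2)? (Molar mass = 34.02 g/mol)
Moles = 170.1 g ÷ 34.02 g/mol = 5 mol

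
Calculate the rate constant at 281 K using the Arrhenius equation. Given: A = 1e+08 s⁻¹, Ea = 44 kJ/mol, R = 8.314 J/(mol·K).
6.62e-01 s⁻¹

k = A·exp(-Ea/(R·T)) = 1e+08·exp(-44000/(8.314·281)) = 1e+08·exp(-18.8337) = 1e+08·6.6163e-09 = 6.62e-01 s⁻¹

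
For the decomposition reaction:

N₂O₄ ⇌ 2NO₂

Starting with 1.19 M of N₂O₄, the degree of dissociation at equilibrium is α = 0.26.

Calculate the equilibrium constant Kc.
K_c = 0.4348

x = α·[A]₀ = 0.26 × 1.19 = 0.3094 M dissociated.
At eq: [N₂O₄] = 1.19 − 0.3094 = 0.8806 M; [NO₂] = 2x = 0.6188 M.
Kc = [NO₂]²/[N₂O₄] = (0.6188)²/0.8806 = 0.4348.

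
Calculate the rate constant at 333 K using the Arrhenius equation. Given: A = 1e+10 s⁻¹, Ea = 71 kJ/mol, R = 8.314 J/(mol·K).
7.29e-02 s⁻¹

k = A·exp(-Ea/(R·T)) = 1e+10·exp(-71000/(8.314·333)) = 1e+10·exp(-25.6451) = 1e+10·7.2859e-12 = 7.29e-02 s⁻¹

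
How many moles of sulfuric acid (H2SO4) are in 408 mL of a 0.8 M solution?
Moles = Molarity × Volume (L)
Moles = 0.8 M × 0.408 L = 0.3264 mol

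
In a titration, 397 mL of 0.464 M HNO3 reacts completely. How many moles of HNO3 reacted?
Moles = Molarity × Volume (L)
Moles = 0.464 M × 0.397 L = 0.1842 mol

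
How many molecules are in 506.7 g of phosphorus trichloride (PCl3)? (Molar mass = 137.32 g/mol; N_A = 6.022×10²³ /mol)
Moles = 506.7 g ÷ 137.32 g/mol = 3.68992 mol
Molecules = 3.68992 mol × 6.022×10²³ /mol = 2.222e+24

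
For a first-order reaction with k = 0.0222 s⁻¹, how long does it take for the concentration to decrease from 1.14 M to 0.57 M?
31.22 s

From ln[A] = ln[A]₀ - k·t: t = ln([A]₀/[A])/k = ln(1.14/0.57)/0.0222 = ln(2.0000)/0.0222 = 0.6931/0.0222 = 31.22 s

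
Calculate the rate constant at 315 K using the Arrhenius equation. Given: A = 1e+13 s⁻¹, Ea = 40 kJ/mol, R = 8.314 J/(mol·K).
2.33e+06 s⁻¹

k = A·exp(-Ea/(R·T)) = 1e+13·exp(-40000/(8.314·315)) = 1e+13·exp(-15.2735) = 1e+13·2.3270e-07 = 2.33e+06 s⁻¹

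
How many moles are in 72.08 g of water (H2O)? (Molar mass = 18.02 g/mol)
Moles = 72.08 g ÷ 18.02 g/mol = 4 mol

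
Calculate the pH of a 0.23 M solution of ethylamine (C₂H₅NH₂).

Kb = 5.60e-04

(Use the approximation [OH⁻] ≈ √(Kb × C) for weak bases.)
pH = 12.05

[OH⁻] = √(Kb × C) = √(5.60e-04 × 0.23) = 1.1349e-02. pOH = 1.95, pH = 14 - pOH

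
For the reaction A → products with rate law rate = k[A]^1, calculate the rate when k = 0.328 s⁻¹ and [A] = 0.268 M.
0.0879 M/s

rate = k·[A]^1 = 0.328·(0.268)^1 = 0.328·0.268 = 0.0879 M/s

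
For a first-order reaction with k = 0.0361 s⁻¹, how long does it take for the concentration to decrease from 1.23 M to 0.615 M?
19.20 s

From ln[A] = ln[A]₀ - k·t: t = ln([A]₀/[A])/k = ln(1.23/0.615)/0.0361 = ln(2.0000)/0.0361 = 0.6931/0.0361 = 19.20 s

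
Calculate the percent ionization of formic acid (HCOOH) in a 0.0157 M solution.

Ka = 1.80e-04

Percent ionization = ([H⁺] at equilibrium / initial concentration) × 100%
Percent ionization = 10.1%

Let x = [H⁺]. Ka = x²/(C - x) ⇒ x² + (1.80e-04)x - (1.80e-04)(0.0157) = 0. x = 1.5935e-03. Percent = (1.5935e-03/0.0157) × 100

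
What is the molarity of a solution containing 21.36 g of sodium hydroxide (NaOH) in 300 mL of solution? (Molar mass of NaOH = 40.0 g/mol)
Moles of NaOH = 21.36 g ÷ 40.0 g/mol = 0.534 mol
Volume = 300 mL = 0.3 L
Molarity = 0.534 mol ÷ 0.3 L = 1.78 M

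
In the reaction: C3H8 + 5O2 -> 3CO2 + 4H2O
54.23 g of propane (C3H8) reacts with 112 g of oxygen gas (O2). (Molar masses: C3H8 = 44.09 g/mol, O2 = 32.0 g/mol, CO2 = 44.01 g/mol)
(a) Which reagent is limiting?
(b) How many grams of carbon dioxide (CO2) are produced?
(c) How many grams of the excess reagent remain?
(a) O2, (b) 92.42 g, (c) 23.37 g

Moles of C3H8 = 54.23 g ÷ 44.09 g/mol = 1.22998 mol
Moles of O2 = 112 g ÷ 32.0 g/mol = 3.5 mol
Moles ÷ coefficient: C3H8: 1.22998/1 = 1.23, O2: 3.5/5 = 0.7
(a) O2 has the smaller value, so O2 is the limiting reagent.
(b) Moles of CO2 = 3.5 mol O2 × (3/5) = 2.1 mol; mass = 2.1 mol × 44.01 g/mol = 92.42 g
(c) C3H8 consumed = 3.5 × (1/5) = 0.7 mol; remaining = 1.22998 − 0.7 = 0.529984 mol; mass = 0.529984 mol × 44.09 g/mol = 23.37 g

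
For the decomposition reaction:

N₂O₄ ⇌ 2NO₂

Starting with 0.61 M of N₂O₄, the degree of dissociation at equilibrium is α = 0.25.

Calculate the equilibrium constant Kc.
K_c = 0.2033

x = α·[A]₀ = 0.25 × 0.61 = 0.1525 M dissociated.
At eq: [N₂O₄] = 0.61 − 0.1525 = 0.4575 M; [NO₂] = 2x = 0.305 M.
Kc = [NO₂]²/[N₂O₄] = (0.305)²/0.4575 = 0.2033.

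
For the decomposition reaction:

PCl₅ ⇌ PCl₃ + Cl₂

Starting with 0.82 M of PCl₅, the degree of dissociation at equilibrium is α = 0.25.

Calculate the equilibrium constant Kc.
K_c = 0.0683

x = α·[A]₀ = 0.25 × 0.82 = 0.205 M dissociated.
At eq: [PCl₅] = 0.82 − 0.205 = 0.615 M; [PCl₃] = [Cl₂] = x = 0.205 M.
Kc = [PCl₃][Cl₂]/[PCl₅] = (0.205)²/0.615 = 0.06833.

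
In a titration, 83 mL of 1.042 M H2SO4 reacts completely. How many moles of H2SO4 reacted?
Moles = Molarity × Volume (L)
Moles = 1.042 M × 0.083 L = 0.08649 mol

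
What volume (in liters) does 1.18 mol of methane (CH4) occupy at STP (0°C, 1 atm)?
At STP, 1 mol of gas occupies 22.4 L
Volume = 1.18 mol × 22.4 L/mol = 26.43 L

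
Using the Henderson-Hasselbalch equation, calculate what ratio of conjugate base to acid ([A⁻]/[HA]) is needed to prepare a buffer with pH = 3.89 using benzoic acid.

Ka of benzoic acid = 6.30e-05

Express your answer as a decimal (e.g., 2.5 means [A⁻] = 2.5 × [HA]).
[A⁻]/[HA] = 0.489

pKa = −log(6.30e-05) = 4.2007. pH = pKa + log([A⁻]/[HA]). 3.89 = 4.2007 + log(ratio). log(ratio) = 3.89 − 4.2007 = -0.3107. ratio = 10^(-0.3107) = 0.489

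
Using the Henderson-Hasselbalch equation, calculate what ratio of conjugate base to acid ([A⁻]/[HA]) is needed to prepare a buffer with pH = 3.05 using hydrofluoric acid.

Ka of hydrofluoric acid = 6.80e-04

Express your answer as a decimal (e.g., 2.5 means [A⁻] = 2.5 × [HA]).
[A⁻]/[HA] = 0.763

pKa = −log(6.80e-04) = 3.1675. pH = pKa + log([A⁻]/[HA]). 3.05 = 3.1675 + log(ratio). log(ratio) = 3.05 − 3.1675 = -0.1175. ratio = 10^(-0.1175) = 0.763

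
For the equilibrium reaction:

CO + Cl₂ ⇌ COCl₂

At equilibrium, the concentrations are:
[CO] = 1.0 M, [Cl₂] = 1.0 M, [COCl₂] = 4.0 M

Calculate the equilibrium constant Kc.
K_c = 4.0000

Kc = ([COCl₂]) / ([CO] × [Cl₂])
   = ((4.0)) / ((1.0)·(1.0))
   = 4 / 1 = 4.0000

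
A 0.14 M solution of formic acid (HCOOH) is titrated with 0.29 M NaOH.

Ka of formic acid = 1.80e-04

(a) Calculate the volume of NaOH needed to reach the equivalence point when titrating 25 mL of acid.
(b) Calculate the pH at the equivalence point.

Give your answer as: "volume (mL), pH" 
V = 12.1 mL, pH = 8.36

(a) At equivalence: moles acid = moles base.
moles acid = 0.14 × 0.025 = 0.0035 mol; V_NaOH = 0.0035/0.29 = 0.01207 L = 12.1 mL.
(b) At equivalence, all acid → conjugate base A⁻ at [A⁻] = 0.0035/0.03707 = 0.09442 M.
Kb = Kw/Ka = 1.0e-14/1.80e-04 = 5.556e-11; [OH⁻] = √(Kb·[A⁻]) = 2.290e-06; pOH = 5.64; pH = 14 − pOH = 8.36.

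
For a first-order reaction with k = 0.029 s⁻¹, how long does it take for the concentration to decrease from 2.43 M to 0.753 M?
40.40 s

From ln[A] = ln[A]₀ - k·t: t = ln([A]₀/[A])/k = ln(2.43/0.753)/0.029 = ln(3.2271)/0.029 = 1.1716/0.029 = 40.40 s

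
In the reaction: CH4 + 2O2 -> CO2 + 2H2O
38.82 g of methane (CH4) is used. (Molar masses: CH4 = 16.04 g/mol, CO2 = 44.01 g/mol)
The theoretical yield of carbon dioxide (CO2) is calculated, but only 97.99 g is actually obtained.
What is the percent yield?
Moles of CH4 = 38.82 g ÷ 16.04 g/mol = 2.4202 mol
Mole ratio: 1 mol CO2 / 1 mol CH4
Moles of CO2 = 2.4202 × (1/1) = 2.4202 mol
Theoretical yield = 2.4202 mol × 44.01 g/mol = 106.51 g
Actual yield = 97.99 g
Percent yield = (97.99 / 106.51) × 100% = 92.0%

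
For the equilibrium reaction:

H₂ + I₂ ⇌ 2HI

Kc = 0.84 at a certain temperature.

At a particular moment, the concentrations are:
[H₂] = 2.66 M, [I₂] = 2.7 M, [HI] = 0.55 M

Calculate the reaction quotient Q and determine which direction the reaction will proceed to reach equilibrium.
Q = 0.042, Q < K, reaction proceeds forward (toward products)

Q = ([HI]^2) / ([H₂] × [I₂])
  = ((0.55)^2) / ((2.66)·(2.7)) = 0.3025/7.182 = 0.04212
Since Q = 0.04212 < Kc = 0.84, the reaction proceeds forward (toward products) to reach equilibrium.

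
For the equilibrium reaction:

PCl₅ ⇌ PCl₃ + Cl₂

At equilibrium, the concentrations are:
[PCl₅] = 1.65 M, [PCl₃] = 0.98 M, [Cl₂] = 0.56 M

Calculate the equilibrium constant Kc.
K_c = 0.3326

Kc = ([PCl₃] × [Cl₂]) / ([PCl₅])
   = ((0.98)·(0.56)) / ((1.65))
   = 0.5488 / 1.65 = 0.3326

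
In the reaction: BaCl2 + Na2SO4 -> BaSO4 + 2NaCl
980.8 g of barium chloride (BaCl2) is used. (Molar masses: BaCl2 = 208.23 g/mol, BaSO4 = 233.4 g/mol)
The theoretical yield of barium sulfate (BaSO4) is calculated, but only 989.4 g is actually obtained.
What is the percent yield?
Moles of BaCl2 = 980.8 g ÷ 208.23 g/mol = 4.71018 mol
Mole ratio: 1 mol BaSO4 / 1 mol BaCl2
Moles of BaSO4 = 4.71018 × (1/1) = 4.71018 mol
Theoretical yield = 4.71018 mol × 233.4 g/mol = 1099.4 g
Actual yield = 989.4 g
Percent yield = (989.4 / 1099.4) × 100% = 90.0%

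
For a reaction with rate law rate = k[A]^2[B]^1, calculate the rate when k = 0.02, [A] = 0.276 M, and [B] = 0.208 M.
0.0003169 M/s

rate = k·[A]^2·[B]^1 = 0.02·(0.276)^2·(0.208)^1 = 0.02·0.076176·0.208 = 0.0003169 M/s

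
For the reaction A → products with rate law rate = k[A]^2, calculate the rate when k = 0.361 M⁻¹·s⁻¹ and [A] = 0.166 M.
0.009948 M/s

rate = k·[A]^2 = 0.361·(0.166)^2 = 0.361·0.027556 = 0.009948 M/s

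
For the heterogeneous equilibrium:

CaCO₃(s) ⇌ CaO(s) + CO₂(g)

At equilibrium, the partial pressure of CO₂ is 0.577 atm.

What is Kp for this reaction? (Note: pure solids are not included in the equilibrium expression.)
K_p = 0.577

Solids (CaCO₃, CaO) have activity 1 and are excluded.
Kp = P(CO₂) = 0.577.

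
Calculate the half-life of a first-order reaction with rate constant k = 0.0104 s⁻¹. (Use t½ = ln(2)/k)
66.65 s

t½ = ln(2)/k = 0.6931/0.0104 = 66.65 s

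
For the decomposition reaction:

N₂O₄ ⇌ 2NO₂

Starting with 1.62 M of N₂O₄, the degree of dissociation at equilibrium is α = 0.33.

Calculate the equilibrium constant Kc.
K_c = 1.0532

x = α·[A]₀ = 0.33 × 1.62 = 0.5346 M dissociated.
At eq: [N₂O₄] = 1.62 − 0.5346 = 1.085 M; [NO₂] = 2x = 1.069 M.
Kc = [NO₂]²/[N₂O₄] = (1.069)²/1.085 = 1.053.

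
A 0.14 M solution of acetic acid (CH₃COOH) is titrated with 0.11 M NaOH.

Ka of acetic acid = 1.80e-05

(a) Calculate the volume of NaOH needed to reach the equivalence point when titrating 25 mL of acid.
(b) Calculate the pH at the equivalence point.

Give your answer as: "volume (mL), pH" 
V = 31.8 mL, pH = 8.77

(a) At equivalence: moles acid = moles base.
moles acid = 0.14 × 0.025 = 0.0035 mol; V_NaOH = 0.0035/0.11 = 0.03182 L = 31.8 mL.
(b) At equivalence, all acid → conjugate base A⁻ at [A⁻] = 0.0035/0.05682 = 0.0616 M.
Kb = Kw/Ka = 1.0e-14/1.80e-05 = 5.556e-10; [OH⁻] = √(Kb·[A⁻]) = 5.850e-06; pOH = 5.23; pH = 14 − pOH = 8.77.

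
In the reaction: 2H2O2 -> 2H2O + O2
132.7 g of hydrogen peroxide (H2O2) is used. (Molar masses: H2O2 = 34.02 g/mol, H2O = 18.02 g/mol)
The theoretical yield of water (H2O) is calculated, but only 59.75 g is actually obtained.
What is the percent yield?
Moles of H2O2 = 132.7 g ÷ 34.02 g/mol = 3.90065 mol
Mole ratio: 2 mol H2O / 2 mol H2O2
Moles of H2O = 3.90065 × (2/2) = 3.90065 mol
Theoretical yield = 3.90065 mol × 18.02 g/mol = 70.29 g
Actual yield = 59.75 g
Percent yield = (59.75 / 70.29) × 100% = 85.0%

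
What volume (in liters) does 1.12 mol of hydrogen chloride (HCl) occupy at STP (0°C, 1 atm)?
At STP, 1 mol of gas occupies 22.4 L
Volume = 1.12 mol × 22.4 L/mol = 25.09 L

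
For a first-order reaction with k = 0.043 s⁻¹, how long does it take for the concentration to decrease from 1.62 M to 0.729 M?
18.57 s

From ln[A] = ln[A]₀ - k·t: t = ln([A]₀/[A])/k = ln(1.62/0.729)/0.043 = ln(2.2222)/0.043 = 0.7985/0.043 = 18.57 s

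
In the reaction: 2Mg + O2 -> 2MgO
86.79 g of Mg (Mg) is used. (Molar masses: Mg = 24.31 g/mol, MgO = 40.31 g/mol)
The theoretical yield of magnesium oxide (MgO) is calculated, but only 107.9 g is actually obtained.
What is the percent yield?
Moles of Mg = 86.79 g ÷ 24.31 g/mol = 3.57014 mol
Mole ratio: 2 mol MgO / 2 mol Mg
Moles of MgO = 3.57014 × (2/2) = 3.57014 mol
Theoretical yield = 3.57014 mol × 40.31 g/mol = 143.91 g
Actual yield = 107.9 g
Percent yield = (107.9 / 143.91) × 100% = 75.0%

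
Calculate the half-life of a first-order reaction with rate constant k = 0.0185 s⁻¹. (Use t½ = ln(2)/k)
37.47 s

t½ = ln(2)/k = 0.6931/0.0185 = 37.47 s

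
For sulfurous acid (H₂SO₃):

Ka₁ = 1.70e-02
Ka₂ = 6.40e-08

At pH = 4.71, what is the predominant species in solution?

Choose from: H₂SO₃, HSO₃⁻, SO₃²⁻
HSO₃⁻

pKa1 = 1.77, pKa2 = 7.19. Each pKa is the crossover between adjacent species; pH = 4.71 lies in the region where HSO₃⁻ predominates.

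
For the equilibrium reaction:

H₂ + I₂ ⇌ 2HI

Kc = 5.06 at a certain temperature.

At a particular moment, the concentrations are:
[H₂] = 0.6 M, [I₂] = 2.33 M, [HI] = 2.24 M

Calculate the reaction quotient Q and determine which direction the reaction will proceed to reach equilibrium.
Q = 3.589, Q < K, reaction proceeds forward (toward products)

Q = ([HI]^2) / ([H₂] × [I₂])
  = ((2.24)^2) / ((0.6)·(2.33)) = 5.0176/1.398 = 3.589
Since Q = 3.589 < Kc = 5.06, the reaction proceeds forward (toward products) to reach equilibrium.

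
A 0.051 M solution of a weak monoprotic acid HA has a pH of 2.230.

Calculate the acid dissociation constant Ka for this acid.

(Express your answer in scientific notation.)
K_a = 7.69e-04

[H⁺] = 10^(−pH) = 10^(−2.230) = 5.888e-03 M. For HA ⇌ H⁺ + A⁻, Ka = x²/(C − x) = (5.888e-03)²/(0.051 − 5.888e-03) = 7.69e-04.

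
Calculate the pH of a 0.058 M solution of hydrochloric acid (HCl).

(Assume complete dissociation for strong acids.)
pH = 1.24

[H⁺] = 0.058 M for strong acid. pH = -log[H⁺] = -log(0.058)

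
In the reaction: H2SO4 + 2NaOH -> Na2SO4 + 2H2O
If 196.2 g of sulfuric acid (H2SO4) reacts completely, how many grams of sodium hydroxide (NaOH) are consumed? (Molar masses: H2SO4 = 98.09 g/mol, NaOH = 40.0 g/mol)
Moles of H2SO4 = 196.2 g ÷ 98.09 g/mol = 2.0002 mol
Mole ratio: 2 mol NaOH / 1 mol H2SO4
Moles of NaOH = 2.0002 × (2/1) = 4.00041 mol
Mass of NaOH = 4.00041 mol × 40.0 g/mol = 160 g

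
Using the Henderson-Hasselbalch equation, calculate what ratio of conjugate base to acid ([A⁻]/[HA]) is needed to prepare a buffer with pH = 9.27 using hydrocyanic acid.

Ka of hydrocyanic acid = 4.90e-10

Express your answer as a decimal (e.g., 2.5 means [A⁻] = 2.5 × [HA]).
[A⁻]/[HA] = 0.912

pKa = −log(4.90e-10) = 9.3098. pH = pKa + log([A⁻]/[HA]). 9.27 = 9.3098 + log(ratio). log(ratio) = 9.27 − 9.3098 = -0.0398. ratio = 10^(-0.0398) = 0.912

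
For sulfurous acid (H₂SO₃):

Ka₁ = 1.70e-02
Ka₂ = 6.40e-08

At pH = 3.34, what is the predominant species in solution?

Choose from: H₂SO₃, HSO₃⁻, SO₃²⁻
HSO₃⁻

pKa1 = 1.77, pKa2 = 7.19. Each pKa is the crossover between adjacent species; pH = 3.34 lies in the region where HSO₃⁻ predominates.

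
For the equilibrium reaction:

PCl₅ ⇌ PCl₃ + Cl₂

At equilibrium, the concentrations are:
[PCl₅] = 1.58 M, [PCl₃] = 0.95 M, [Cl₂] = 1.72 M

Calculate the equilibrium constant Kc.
K_c = 1.0342

Kc = ([PCl₃] × [Cl₂]) / ([PCl₅])
   = ((0.95)·(1.72)) / ((1.58))
   = 1.634 / 1.58 = 1.0342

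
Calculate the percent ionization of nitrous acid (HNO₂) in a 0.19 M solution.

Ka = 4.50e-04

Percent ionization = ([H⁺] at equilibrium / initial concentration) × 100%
Percent ionization = 4.75%

Let x = [H⁺]. Ka = x²/(C - x) ⇒ x² + (4.50e-04)x - (4.50e-04)(0.19) = 0. x = 9.0244e-03. Percent = (9.0244e-03/0.19) × 100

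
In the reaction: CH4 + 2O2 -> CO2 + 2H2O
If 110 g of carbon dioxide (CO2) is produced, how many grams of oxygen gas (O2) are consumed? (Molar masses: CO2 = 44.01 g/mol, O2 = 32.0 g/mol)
Moles of CO2 = 110 g ÷ 44.01 g/mol = 2.49943 mol
Mole ratio: 2 mol O2 / 1 mol CO2
Moles of O2 = 2.49943 × (2/1) = 4.99886 mol
Mass of O2 = 4.99886 mol × 32.0 g/mol = 160 g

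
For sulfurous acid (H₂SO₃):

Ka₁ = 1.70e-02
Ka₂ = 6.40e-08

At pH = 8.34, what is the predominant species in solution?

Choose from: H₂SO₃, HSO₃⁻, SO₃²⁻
SO₃²⁻

pKa1 = 1.77, pKa2 = 7.19. Each pKa is the crossover between adjacent species; pH = 8.34 lies in the region where SO₃²⁻ predominates.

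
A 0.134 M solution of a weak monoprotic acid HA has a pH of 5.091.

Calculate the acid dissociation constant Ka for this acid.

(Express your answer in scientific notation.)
K_a = 4.91e-10

[H⁺] = 10^(−pH) = 10^(−5.091) = 8.110e-06 M. For HA ⇌ H⁺ + A⁻, Ka = x²/(C − x) = (8.110e-06)²/(0.134 − 8.110e-06) = 4.91e-10.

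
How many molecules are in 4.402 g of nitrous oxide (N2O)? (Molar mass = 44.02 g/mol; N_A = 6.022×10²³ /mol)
Moles = 4.402 g ÷ 44.02 g/mol = 0.1 mol
Molecules = 0.1 mol × 6.022×10²³ /mol = 6.022e+22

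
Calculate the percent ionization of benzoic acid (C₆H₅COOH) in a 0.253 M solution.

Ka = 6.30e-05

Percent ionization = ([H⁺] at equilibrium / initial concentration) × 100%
Percent ionization = 1.57%

Let x = [H⁺]. Ka = x²/(C - x) ⇒ x² + (6.30e-05)x - (6.30e-05)(0.253) = 0. x = 3.9610e-03. Percent = (3.9610e-03/0.253) × 100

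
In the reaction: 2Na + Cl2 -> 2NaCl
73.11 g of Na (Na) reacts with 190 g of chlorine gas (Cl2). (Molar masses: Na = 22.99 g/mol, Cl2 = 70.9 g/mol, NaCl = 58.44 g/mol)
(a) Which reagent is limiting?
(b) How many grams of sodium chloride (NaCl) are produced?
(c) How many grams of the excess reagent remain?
(a) Na, (b) 185.8 g, (c) 77.27 g

Moles of Na = 73.11 g ÷ 22.99 g/mol = 3.18008 mol
Moles of Cl2 = 190 g ÷ 70.9 g/mol = 2.67983 mol
Moles ÷ coefficient: Na: 3.18008/2 = 1.59, Cl2: 2.67983/1 = 2.68
(a) Na has the smaller value, so Na is the limiting reagent.
(b) Moles of NaCl = 3.18008 mol Na × (2/2) = 3.18008 mol; mass = 3.18008 mol × 58.44 g/mol = 185.8 g
(c) Cl2 consumed = 3.18008 × (1/2) = 1.59004 mol; remaining = 2.67983 − 1.59004 = 1.08979 mol; mass = 1.08979 mol × 70.9 g/mol = 77.27 g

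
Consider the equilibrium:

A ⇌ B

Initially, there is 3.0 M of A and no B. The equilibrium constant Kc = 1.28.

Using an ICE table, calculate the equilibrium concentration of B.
[B] = 1.684 M

ICE: [A] = 3.0 − x, [B] = x.
Kc = x/(3.0 − x) = 1.28 ⇒ x = 1.28·3.0/(1 + 1.28) = 3.84/2.28 = 1.684.
[B] = x = 1.684 M.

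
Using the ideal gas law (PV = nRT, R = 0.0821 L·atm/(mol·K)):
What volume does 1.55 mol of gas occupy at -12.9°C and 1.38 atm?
T = -12.9°C + 273.15 = 260.25 K
V = nRT/P = (1.55 × 0.0821 × 260.25) / 1.38
V = 24.00 L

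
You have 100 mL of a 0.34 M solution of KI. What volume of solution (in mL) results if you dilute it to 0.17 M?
Using M₁V₁ = M₂V₂:
0.34 × 100 = 0.17 × V₂
V₂ = (0.34 × 100) / 0.17 = 200 mL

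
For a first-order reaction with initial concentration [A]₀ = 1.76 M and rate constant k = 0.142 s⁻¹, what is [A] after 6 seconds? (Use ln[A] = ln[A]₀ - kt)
0.7507 M

ln[A] = ln[A]₀ - k·t = ln(1.76) - (0.142)·(6) = 0.5653 - 0.8520 = -0.2867
[A] = e^(-0.2867) = 0.7507 M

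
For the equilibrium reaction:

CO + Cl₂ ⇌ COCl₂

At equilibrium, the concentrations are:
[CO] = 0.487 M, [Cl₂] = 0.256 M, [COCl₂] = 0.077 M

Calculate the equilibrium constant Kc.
K_c = 0.6176

Kc = ([COCl₂]) / ([CO] × [Cl₂])
   = ((0.077)) / ((0.487)·(0.256))
   = 0.077 / 0.12467 = 0.6176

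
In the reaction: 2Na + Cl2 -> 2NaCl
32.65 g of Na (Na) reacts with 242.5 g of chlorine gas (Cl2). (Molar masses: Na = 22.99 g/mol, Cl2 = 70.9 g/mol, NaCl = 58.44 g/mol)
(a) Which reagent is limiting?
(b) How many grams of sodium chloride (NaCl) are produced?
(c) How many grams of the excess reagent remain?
(a) Na, (b) 83 g, (c) 192.2 g

Moles of Na = 32.65 g ÷ 22.99 g/mol = 1.42018 mol
Moles of Cl2 = 242.5 g ÷ 70.9 g/mol = 3.42031 mol
Moles ÷ coefficient: Na: 1.42018/2 = 0.7101, Cl2: 3.42031/1 = 3.42
(a) Na has the smaller value, so Na is the limiting reagent.
(b) Moles of NaCl = 1.42018 mol Na × (2/2) = 1.42018 mol; mass = 1.42018 mol × 58.44 g/mol = 83 g
(c) Cl2 consumed = 1.42018 × (1/2) = 0.710091 mol; remaining = 3.42031 − 0.710091 = 2.71022 mol; mass = 2.71022 mol × 70.9 g/mol = 192.2 g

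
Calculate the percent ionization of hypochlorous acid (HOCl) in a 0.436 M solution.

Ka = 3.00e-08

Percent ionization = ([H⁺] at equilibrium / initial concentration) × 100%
Percent ionization = 0.0262%

Let x = [H⁺]. Ka = x²/(C - x) ⇒ x² + (3.00e-08)x - (3.00e-08)(0.436) = 0. x = 1.1435e-04. Percent = (1.1435e-04/0.436) × 100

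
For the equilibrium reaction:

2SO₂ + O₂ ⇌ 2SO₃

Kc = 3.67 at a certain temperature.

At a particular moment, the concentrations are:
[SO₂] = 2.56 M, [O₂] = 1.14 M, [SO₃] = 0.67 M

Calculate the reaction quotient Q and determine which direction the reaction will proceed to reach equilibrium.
Q = 0.060, Q < K, reaction proceeds forward (toward products)

Q = ([SO₃]^2) / ([SO₂]^2 × [O₂])
  = ((0.67)^2) / ((2.56)^2·(1.14)) = 0.4489/7.4711 = 0.06008
Since Q = 0.06008 < Kc = 3.67, the reaction proceeds forward (toward products) to reach equilibrium.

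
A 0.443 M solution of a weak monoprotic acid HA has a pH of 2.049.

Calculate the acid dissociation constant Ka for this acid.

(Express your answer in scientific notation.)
K_a = 1.84e-04

[H⁺] = 10^(−pH) = 10^(−2.049) = 8.933e-03 M. For HA ⇌ H⁺ + A⁻, Ka = x²/(C − x) = (8.933e-03)²/(0.443 − 8.933e-03) = 1.84e-04.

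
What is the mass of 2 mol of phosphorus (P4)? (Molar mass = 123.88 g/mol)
Mass = 2 mol × 123.88 g/mol = 247.8 g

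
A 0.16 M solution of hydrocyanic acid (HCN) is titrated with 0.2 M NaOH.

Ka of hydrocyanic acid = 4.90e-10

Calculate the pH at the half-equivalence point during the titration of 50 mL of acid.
pH = pKa = 9.31

At the half-equivalence point, [HA] = [A⁻], so by Henderson–Hasselbalch pH = pKa + log(1) = pKa.
pKa = −log(4.90e-10) = 9.31.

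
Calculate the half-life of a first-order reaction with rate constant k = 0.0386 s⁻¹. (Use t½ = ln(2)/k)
17.96 s

t½ = ln(2)/k = 0.6931/0.0386 = 17.96 s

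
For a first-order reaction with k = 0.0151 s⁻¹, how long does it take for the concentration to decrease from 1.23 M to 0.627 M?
44.62 s

From ln[A] = ln[A]₀ - k·t: t = ln([A]₀/[A])/k = ln(1.23/0.627)/0.0151 = ln(1.9617)/0.0151 = 0.6738/0.0151 = 44.62 s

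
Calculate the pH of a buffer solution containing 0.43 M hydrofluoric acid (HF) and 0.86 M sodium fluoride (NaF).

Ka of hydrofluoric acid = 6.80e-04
pH = 3.47

pKa = -log(6.80e-04) = 3.17. pH = pKa + log([A⁻]/[HA]) = 3.17 + log(0.86/0.43)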